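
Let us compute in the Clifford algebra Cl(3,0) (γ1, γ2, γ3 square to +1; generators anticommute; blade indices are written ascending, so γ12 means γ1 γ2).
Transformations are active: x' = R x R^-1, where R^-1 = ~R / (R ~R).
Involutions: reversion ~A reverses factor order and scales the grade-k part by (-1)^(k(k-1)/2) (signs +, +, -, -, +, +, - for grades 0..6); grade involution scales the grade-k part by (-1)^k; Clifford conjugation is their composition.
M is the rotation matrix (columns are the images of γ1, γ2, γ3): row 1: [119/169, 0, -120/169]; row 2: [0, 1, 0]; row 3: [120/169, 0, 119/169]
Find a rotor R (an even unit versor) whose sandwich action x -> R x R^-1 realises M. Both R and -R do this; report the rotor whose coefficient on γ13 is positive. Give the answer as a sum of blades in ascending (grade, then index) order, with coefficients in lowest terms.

Method: write R = a + b12*γ12 + b13*γ13 + b23*γ23 with a^2 + b12^2 + b13^2 + b23^2 = 1 (so R^-1 = ~R). Expanding the columns R e_j ~R gives tr M = 4a^2 - 1 and, from the antisymmetric part, M21 - M12 = -4a*b12, M13 - M31 = 4a*b13, M32 - M23 = -4a*b23.
Here tr M = 407/169, so a^2 = (1 + tr M)/4 = 144/169 and a = ±12/13. Taking a = 12/13: M21 - M12 = 0, M13 - M31 = -240/169, M32 - M23 = 0, giving b12 = 0, b13 = -5/13, b23 = 0, i.e. R = 12/13 - 5/13*γ13.
Its γ13 coefficient is negative, so report the other preimage -R.
Answer: -12/13 + 5/13*γ13. Key observation: the double cover Spin(3) -> SO(3) sends R and -R to the same matrix (trace 407/169 here), so the stated sign of the γ13 coefficient is what selects one sheet.


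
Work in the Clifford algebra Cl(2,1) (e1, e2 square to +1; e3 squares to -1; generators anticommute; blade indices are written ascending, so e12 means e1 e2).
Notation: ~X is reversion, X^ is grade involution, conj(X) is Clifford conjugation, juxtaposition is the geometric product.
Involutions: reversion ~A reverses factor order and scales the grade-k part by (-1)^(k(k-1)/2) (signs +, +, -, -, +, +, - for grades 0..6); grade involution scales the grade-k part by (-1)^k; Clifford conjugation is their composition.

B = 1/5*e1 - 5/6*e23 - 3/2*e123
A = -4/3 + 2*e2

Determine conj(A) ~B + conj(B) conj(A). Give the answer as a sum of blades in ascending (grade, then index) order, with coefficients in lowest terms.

first term: -4/15*e1 - 5/3*e3 + 2/5*e12 + 3*e13 - 10/9*e23 - 2*e123
second term: 4/15*e1 + 5/3*e3 + 2/5*e12 - 3*e13 - 10/9*e23 + 2*e123
Answer: 4/5*e12 - 20/9*e23


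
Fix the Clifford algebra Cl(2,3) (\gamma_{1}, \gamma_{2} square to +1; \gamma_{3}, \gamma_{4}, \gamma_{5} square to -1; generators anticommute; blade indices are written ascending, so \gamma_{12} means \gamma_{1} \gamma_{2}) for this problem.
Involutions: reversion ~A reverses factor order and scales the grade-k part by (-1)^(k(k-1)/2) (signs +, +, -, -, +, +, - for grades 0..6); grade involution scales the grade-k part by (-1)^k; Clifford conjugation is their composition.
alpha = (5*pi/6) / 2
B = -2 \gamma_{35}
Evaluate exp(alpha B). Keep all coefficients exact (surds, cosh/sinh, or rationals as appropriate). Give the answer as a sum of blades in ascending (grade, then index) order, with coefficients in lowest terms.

B^2 = (-2)^2*(\gamma_{35})^2 = 4*(-1) = -4 (a basis 2-blade squares to minus the product of its generators' squares).
B^2 = -4 — a negative square means the series sums to a rotation: l = 2, alpha*l = \frac{5 \pi}{6}, so exp(alpha B) = cos(\frac{5 \pi}{6}) + (sin(\frac{5 \pi}{6})/2)*B = - \frac{\sqrt{3}}{2} + (\frac{1}{4})*B.
Answer: - \frac{\sqrt{3}}{2} - \frac{1}{2} \gamma_{35}


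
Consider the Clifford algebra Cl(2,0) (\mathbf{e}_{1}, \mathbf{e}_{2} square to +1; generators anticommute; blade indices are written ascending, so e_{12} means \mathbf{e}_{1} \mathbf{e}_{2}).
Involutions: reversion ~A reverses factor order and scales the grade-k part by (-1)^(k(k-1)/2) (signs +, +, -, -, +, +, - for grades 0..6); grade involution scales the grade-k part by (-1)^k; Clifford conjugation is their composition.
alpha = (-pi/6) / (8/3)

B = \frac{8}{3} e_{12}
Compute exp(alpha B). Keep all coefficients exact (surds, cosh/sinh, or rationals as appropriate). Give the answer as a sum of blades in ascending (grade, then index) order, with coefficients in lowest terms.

B^2 = (\frac{8}{3})^2*(e_{12})^2 = \frac{64}{9}*(-1) = -\frac{64}{9} (a basis 2-blade squares to minus the product of its generators' squares).
B^2 = -\frac{64}{9} — circular case — the even/odd split gives cos and sin: l = \frac{8}{3}, alpha*l = - \frac{\pi}{6}, so exp(alpha B) = cos(- \frac{\pi}{6}) + (sin(- \frac{\pi}{6})/(\frac{8}{3}))*B = \frac{\sqrt{3}}{2} + (- \frac{3}{16})*B.
Answer: \frac{\sqrt{3}}{2} - \frac{1}{2} e_{12}


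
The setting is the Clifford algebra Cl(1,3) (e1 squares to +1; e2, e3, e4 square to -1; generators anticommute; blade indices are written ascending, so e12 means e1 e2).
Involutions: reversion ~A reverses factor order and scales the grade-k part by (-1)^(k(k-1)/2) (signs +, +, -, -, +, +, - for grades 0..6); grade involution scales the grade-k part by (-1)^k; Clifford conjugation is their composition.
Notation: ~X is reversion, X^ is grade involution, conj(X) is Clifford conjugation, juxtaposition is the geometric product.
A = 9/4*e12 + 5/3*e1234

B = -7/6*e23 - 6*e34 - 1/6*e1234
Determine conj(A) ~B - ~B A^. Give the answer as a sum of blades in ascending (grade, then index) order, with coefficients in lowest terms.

first term: 5/18 - 10*e12 + 21/8*e13 - 35/18*e14 + 3/8*e34 - 27/2*e1234
second term: 5/18 - 10*e12 + 21/8*e13 - 35/18*e14 - 3/8*e34 + 27/2*e1234
Answer: 3/4*e34 - 27*e1234


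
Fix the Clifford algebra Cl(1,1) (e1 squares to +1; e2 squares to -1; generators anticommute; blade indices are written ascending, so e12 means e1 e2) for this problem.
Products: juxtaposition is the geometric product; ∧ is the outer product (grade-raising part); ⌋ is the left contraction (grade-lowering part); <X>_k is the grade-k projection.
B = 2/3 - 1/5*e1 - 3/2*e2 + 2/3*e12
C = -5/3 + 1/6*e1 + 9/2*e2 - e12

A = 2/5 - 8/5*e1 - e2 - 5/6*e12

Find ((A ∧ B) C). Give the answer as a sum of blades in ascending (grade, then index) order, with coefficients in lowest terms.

step 1: 4/15 - 86/75*e1 - 19/15*e2 + 86/45*e12
step 2: 473/150 - 242/45*e1 + 2794/675*e2 - 11341/1350*e12
Answer: 473/150 - 242/45*e1 + 2794/675*e2 - 11341/1350*e12


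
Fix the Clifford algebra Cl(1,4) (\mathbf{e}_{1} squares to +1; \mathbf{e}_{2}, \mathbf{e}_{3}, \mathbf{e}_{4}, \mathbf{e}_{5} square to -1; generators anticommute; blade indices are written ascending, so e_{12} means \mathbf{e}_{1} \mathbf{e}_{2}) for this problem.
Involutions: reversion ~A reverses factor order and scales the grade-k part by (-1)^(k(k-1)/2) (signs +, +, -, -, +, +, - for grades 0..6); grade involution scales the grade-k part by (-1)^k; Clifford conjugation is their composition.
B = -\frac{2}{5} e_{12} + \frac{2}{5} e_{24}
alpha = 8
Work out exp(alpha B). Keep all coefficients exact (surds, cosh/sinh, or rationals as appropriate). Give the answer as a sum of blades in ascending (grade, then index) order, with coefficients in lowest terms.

B^2 term by term: the squares give (-\frac{2}{5})^2*(e_{12})^2 + (\frac{2}{5})^2*(e_{24})^2 = \frac{4}{25}*(+1) + \frac{4}{25}*(-1) = 0 (each basis 2-blade squares to minus the product of its generators' squares); cross terms between blades sharing an index anticommute and cancel. So B^2 = 0.
B^2 = 0, hence only two terms survive: exp(alpha B) = 1 + alpha B (parabolic case).
Answer: 1 - \frac{16}{5} e_{12} + \frac{16}{5} e_{24}


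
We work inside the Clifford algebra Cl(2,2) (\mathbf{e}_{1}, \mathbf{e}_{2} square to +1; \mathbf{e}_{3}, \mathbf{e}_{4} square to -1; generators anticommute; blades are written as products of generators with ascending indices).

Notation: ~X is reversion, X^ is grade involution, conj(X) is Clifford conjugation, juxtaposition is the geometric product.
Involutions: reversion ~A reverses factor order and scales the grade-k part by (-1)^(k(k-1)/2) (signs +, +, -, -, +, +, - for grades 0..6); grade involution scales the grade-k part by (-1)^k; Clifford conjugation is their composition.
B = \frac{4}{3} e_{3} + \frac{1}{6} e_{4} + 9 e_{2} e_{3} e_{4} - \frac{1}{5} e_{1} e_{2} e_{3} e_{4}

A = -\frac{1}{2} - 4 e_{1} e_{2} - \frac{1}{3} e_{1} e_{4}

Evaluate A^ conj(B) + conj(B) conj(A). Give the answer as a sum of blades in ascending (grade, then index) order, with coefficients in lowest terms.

first term: -\frac{1}{18} e_{1} + \frac{2}{3} e_{3} + \frac{1}{12} e_{4} + \frac{1}{15} e_{2} e_{3} - \frac{4}{5} e_{3} e_{4} + \frac{25}{3} e_{1} e_{2} e_{3} + \frac{2}{3} e_{1} e_{2} e_{4} - \frac{328}{9} e_{1} e_{3} e_{4} - \frac{9}{2} e_{2} e_{3} e_{4} + \frac{1}{10} e_{1} e_{2} e_{3} e_{4}
second term: -\frac{1}{18} e_{1} + \frac{2}{3} e_{3} + \frac{1}{12} e_{4} - \frac{1}{15} e_{2} e_{3} + \frac{4}{5} e_{3} e_{4} - \frac{7}{3} e_{1} e_{2} e_{3} - \frac{2}{3} e_{1} e_{2} e_{4} - \frac{320}{9} e_{1} e_{3} e_{4} - \frac{9}{2} e_{2} e_{3} e_{4} + \frac{1}{10} e_{1} e_{2} e_{3} e_{4}
Answer: -\frac{1}{9} e_{1} + \frac{4}{3} e_{3} + \frac{1}{6} e_{4} + 6 e_{1} e_{2} e_{3} - 72 e_{1} e_{3} e_{4} - 9 e_{2} e_{3} e_{4} + \frac{1}{5} e_{1} e_{2} e_{3} e_{4}


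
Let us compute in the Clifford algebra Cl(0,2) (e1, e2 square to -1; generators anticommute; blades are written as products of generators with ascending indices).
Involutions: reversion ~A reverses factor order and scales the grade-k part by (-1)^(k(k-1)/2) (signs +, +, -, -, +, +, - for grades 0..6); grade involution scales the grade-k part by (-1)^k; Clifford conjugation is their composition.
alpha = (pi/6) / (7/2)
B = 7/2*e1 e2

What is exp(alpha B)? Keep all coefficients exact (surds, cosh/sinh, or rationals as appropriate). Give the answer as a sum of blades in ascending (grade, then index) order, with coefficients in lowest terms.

B^2 = (7/2)^2*(e1 e2)^2 = 49/4*(-1) = -49/4 (a basis 2-blade squares to minus the product of its generators' squares).
B^2 = -49/4 — the negative square puts this in the circular regime; l = 7/2, alpha*l = pi/6, so exp(alpha B) = cos(pi/6) + (sin(pi/6)/(7/2))*B = sqrt(3)/2 + (1/7)*B.
Answer: sqrt(3)/2 + 1/2*e1 e2


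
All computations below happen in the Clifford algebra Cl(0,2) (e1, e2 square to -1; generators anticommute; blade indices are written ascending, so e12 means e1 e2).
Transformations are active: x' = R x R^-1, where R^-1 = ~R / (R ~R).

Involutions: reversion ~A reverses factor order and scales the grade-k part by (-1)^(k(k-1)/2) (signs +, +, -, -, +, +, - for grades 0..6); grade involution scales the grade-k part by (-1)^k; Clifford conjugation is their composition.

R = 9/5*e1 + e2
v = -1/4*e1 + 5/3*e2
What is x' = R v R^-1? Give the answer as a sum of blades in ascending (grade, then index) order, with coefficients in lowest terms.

~R = 9/5*e1 + e2, and R ~R = -106/25, so R^-1 = ~R / (-106/25).
R v = -73/60 + 13/4*e12
Answer: 68/53*e1 - 695/636*e2


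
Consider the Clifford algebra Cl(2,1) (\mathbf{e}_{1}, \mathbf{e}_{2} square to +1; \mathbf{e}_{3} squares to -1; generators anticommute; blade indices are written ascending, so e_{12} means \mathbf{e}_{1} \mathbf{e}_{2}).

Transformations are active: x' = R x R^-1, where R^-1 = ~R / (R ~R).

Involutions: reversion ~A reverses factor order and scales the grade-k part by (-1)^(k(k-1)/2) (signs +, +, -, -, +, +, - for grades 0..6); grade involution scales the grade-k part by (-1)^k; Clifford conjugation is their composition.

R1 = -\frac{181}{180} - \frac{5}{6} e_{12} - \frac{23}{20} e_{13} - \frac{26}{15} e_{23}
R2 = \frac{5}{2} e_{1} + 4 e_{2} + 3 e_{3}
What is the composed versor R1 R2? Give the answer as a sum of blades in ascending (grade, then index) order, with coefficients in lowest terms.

Distribute over the terms of R2 (each basis-blade product reordered to ascending indices, repeated generators contracted through their squares):
R1 (\frac{5}{2} e_{1}) = -\frac{181}{72} e_{1} + \frac{25}{12} e_{2} + \frac{23}{8} e_{3} - \frac{13}{3} e_{123}
R1 (4 e_{2}) = -\frac{10}{3} e_{1} - \frac{181}{45} e_{2} + \frac{104}{15} e_{3} + \frac{23}{5} e_{123}
R1 (3 e_{3}) = \frac{69}{20} e_{1} + \frac{26}{5} e_{2} - \frac{181}{60} e_{3} - \frac{5}{2} e_{123}
Summing the partial products and collecting blades:
Answer: -\frac{863}{360} e_{1} + \frac{587}{180} e_{2} + \frac{163}{24} e_{3} - \frac{67}{30} e_{123}


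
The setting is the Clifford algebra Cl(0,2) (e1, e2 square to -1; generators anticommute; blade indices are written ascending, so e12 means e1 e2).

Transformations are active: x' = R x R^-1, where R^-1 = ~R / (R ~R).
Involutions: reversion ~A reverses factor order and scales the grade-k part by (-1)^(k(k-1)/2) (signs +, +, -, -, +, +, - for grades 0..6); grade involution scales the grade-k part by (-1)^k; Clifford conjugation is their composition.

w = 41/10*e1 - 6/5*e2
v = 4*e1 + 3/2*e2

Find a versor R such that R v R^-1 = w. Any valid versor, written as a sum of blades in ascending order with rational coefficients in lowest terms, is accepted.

Since q(v) = q(w) = -73/4, the sum R = v + w = 81/10*e1 + 3/10*e2 does the job whenever invertible.
Answer: 81/10*e1 + 3/10*e2


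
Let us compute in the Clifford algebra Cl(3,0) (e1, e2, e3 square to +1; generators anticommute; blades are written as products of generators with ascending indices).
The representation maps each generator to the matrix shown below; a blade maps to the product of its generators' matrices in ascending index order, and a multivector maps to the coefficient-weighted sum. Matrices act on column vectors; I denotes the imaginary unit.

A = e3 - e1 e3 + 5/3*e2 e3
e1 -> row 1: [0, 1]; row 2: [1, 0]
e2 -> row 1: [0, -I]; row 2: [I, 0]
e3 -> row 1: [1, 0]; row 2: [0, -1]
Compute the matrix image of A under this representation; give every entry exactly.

Bivector images (products of the table entries): rho(e1 e3) = rho(e1)rho(e3) = row 1: [0, -1]; row 2: [1, 0]; rho(e2 e3) = rho(e2)rho(e3) = row 1: [0, I]; row 2: [I, 0].
M = (1)*rho(e3) + (-1)*rho(e1 e3) + (5/3)*rho(e2 e3), summed entrywise:
Answer: row 1: [1, 1 + 5*I/3]; row 2: [-1 + 5*I/3, -1]


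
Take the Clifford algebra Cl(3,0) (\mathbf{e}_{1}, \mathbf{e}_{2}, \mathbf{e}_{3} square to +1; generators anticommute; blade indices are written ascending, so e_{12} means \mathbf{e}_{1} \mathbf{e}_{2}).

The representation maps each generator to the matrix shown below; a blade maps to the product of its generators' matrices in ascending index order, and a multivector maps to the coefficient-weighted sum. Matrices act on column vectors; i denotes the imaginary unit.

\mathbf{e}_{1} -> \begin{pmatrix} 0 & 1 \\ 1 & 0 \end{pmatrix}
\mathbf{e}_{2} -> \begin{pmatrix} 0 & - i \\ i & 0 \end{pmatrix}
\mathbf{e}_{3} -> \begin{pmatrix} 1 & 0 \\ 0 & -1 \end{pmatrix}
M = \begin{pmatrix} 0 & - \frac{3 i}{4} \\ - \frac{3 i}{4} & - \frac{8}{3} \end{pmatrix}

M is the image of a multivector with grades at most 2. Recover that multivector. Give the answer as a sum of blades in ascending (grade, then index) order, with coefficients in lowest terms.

Method: 1, rho(e_{1}), rho(e_{2}), rho(e_{3}) form a trace-orthogonal basis of the 2x2 complex matrices (tr(X Y) = 2 if X = Y, else 0), so M = m0*1 + m1*rho(e_{1}) + m2*rho(e_{2}) + m3*rho(e_{3}) with m0 = tr(M)/2 = - \frac{4}{3}, m1 = tr(M rho(e_{1}))/2 = - \frac{3 i}{4}, m2 = tr(M rho(e_{2}))/2 = 0, m3 = tr(M rho(e_{3}))/2 = \frac{4}{3}.
Multiplying table entries, the bivector images are rho(e_{12}) = i*rho(e_{3}), rho(e_{13}) = -i*rho(e_{2}), rho(e_{23}) = i*rho(e_{1}); with real blade coefficients the real parts of m0..m3 are the coefficients of 1, e_{1}, e_{2}, e_{3} and the imaginary parts give the bivectors (e_{23}: Im m1, e_{13}: -Im m2, e_{12}: Im m3).
Answer: -\frac{4}{3} + \frac{4}{3} e_{3} - \frac{3}{4} e_{23}


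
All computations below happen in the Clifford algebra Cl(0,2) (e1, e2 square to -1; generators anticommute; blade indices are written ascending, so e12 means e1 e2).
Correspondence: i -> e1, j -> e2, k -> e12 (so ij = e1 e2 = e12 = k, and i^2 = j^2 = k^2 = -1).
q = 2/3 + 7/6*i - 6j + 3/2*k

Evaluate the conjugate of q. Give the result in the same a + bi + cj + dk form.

In blades: q = 2/3 + 7/6*e1 - 6*e2 + 3/2*e12.
Conjugation here is Clifford conjugation: the scalar is fixed and the grade-1 and grade-2 blades all flip sign, giving 2/3 - 7/6*e1 + 6*e2 - 3/2*e12; translating back:
Answer: 2/3 - 7/6*i + 6j - 3/2*k


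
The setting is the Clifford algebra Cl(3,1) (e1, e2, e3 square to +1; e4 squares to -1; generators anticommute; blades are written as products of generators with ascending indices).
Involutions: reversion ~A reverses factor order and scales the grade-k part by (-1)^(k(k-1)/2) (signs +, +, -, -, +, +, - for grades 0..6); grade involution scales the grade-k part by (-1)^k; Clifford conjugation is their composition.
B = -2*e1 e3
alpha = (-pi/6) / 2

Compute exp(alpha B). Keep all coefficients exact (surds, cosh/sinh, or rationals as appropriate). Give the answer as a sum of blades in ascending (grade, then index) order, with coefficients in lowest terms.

B^2 = (-2)^2*(e1 e3)^2 = 4*(-1) = -4 (a basis 2-blade squares to minus the product of its generators' squares).
B^2 = -4 — the series telescopes trigonometrically here: l = 2, alpha*l = -pi/6, so exp(alpha B) = cos(-pi/6) + (sin(-pi/6)/2)*B = sqrt(3)/2 + (-1/4)*B.
Answer: sqrt(3)/2 + 1/2*e1 e3


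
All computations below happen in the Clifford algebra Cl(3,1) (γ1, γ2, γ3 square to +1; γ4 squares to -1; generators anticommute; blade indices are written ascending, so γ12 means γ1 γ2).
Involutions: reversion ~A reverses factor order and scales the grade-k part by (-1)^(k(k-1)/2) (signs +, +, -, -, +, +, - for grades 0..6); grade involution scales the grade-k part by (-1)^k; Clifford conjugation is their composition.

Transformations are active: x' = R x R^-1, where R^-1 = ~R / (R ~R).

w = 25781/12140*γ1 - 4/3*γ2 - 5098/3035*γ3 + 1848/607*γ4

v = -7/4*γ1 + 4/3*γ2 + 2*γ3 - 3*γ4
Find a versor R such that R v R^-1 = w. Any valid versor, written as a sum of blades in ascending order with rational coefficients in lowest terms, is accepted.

Here q(v) = q(w) = -23/144; the classical choice R = v + w = 1134/3035*γ1 + 972/3035*γ3 + 27/607*γ4 then realises v -> w under the sandwich.
Answer: 1134/3035*γ1 + 972/3035*γ3 + 27/607*γ4


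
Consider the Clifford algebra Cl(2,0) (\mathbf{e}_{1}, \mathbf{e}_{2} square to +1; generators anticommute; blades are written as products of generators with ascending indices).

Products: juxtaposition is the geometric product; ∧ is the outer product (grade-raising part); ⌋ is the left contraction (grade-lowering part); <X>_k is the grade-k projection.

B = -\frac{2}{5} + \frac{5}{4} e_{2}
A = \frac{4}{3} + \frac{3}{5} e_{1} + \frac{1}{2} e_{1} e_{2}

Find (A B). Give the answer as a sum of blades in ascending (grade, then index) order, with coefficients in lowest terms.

step 1: -\frac{8}{15} + \frac{77}{200} e_{1} + \frac{5}{3} e_{2} + \frac{11}{20} e_{1} e_{2}
Answer: -\frac{8}{15} + \frac{77}{200} e_{1} + \frac{5}{3} e_{2} + \frac{11}{20} e_{1} e_{2}


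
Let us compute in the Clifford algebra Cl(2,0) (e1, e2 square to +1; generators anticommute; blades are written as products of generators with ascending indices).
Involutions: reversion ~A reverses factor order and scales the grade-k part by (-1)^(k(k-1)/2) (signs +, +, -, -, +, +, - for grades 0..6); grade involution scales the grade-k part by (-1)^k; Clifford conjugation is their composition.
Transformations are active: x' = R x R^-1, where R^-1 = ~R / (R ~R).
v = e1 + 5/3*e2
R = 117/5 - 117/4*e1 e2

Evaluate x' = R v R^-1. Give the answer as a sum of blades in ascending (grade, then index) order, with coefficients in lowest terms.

~R = 117/5 + 117/4*e1 e2, and R ~R = 561249/400, so R^-1 = ~R / (561249/400).
R v = -507/20*e1 + 273/4*e2
Answer: -227/123*e1 + 25/41*e2


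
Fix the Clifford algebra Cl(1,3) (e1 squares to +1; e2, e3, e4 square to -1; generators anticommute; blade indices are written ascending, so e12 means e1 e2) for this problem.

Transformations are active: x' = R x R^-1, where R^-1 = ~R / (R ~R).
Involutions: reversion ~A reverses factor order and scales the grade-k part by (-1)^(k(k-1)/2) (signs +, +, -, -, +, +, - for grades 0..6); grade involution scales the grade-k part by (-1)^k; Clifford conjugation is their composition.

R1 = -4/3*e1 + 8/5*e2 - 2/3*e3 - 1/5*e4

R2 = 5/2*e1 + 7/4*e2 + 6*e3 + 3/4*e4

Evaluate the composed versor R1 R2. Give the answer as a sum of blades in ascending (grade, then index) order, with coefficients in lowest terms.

Distribute over the terms of R1 (each basis-blade product reordered to ascending indices, repeated generators contracted through their squares):
(-4/3*e1) R2 = -10/3 - 7/3*e12 - 8*e13 - e14
(8/5*e2) R2 = -14/5 - 4*e12 + 48/5*e23 + 6/5*e24
(-2/3*e3) R2 = 4 + 5/3*e13 + 7/6*e23 - 1/2*e34
(-1/5*e4) R2 = 3/20 + 1/2*e14 + 7/20*e24 + 6/5*e34
Summing the partial products and collecting blades:
Answer: -119/60 - 19/3*e12 - 19/3*e13 - 1/2*e14 + 323/30*e23 + 31/20*e24 + 7/10*e34


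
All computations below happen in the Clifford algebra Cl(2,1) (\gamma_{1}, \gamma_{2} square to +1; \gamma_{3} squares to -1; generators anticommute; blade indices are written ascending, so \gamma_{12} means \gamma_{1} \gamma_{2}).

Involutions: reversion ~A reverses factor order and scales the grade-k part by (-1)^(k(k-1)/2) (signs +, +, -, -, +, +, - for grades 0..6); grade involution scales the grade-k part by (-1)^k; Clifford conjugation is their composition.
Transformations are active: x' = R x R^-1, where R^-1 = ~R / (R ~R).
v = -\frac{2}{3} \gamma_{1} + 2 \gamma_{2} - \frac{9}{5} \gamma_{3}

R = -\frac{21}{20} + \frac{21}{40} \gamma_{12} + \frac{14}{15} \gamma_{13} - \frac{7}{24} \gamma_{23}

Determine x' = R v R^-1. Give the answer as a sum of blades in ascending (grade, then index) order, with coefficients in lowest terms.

~R = -\frac{21}{20} - \frac{21}{40} \gamma_{12} - \frac{14}{15} \gamma_{13} + \frac{7}{24} \gamma_{23}, and R ~R = \frac{1519}{3600}, so R^-1 = ~R / (\frac{1519}{3600}).
R v = \frac{343}{100} \gamma_{1} - \frac{91}{40} \gamma_{2} + \frac{1393}{450} \gamma_{3} - \frac{4711}{1800} \gamma_{123}
Answer: -\frac{6207}{310} \gamma_{1} - \frac{1049}{465} \gamma_{2} - \frac{6237}{310} \gamma_{3}


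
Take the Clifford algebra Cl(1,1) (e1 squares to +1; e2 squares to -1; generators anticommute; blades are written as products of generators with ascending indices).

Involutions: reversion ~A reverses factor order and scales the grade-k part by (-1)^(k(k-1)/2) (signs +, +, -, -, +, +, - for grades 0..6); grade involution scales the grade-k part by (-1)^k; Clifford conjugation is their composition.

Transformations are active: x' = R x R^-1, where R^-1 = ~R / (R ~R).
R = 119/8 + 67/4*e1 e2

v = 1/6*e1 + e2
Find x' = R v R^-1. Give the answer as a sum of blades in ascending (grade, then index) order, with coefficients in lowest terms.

~R = 119/8 - 67/4*e1 e2, and R ~R = -3795/64, so R^-1 = ~R / (-3795/64).
R v = -685/48*e1 + 145/12*e2
Answer: 31847/4554*e1 - 16081/2277*e2


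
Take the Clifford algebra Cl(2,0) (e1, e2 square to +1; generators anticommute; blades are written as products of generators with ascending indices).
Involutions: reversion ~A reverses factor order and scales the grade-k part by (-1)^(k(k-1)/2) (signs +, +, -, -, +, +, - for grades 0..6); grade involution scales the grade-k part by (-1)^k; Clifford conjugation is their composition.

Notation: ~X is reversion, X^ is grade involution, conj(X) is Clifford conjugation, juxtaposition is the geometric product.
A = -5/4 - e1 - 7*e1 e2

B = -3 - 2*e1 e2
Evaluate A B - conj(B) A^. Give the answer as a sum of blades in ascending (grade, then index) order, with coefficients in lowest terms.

first term: -41/4 + 3*e1 + 2*e2 + 47/2*e1 e2
second term: 71/4 - 3*e1 - 2*e2 + 37/2*e1 e2
Answer: -28 + 6*e1 + 4*e2 + 5*e1 e2


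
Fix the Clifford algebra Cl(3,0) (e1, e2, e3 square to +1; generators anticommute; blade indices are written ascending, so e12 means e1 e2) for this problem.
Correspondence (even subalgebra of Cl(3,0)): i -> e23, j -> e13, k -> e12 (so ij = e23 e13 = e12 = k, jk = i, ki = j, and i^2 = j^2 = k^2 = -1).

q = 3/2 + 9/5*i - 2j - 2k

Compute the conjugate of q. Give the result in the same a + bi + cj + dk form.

In blades: q = 3/2 - 2*e12 - 2*e13 + 9/5*e23.
Quaternion conjugation is reversion on the even subalgebra: the scalar is fixed and every grade-2 blade flips sign, giving 3/2 + 2*e12 + 2*e13 - 9/5*e23; translating back:
Answer: 3/2 - 9/5*i + 2j + 2k


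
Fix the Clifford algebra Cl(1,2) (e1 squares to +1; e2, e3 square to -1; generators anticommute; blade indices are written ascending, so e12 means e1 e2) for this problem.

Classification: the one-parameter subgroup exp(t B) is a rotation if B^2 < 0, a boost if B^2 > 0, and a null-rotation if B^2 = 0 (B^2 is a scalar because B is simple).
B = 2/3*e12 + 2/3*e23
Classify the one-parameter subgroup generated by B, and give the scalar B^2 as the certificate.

B^2 term by term: the squares give (2/3)^2*(e12)^2 + (2/3)^2*(e23)^2 = 4/9*(+1) + 4/9*(-1) = 0 (each basis 2-blade squares to minus the product of its generators' squares); cross terms between blades sharing an index anticommute and cancel. So B^2 = 0.
Answer: null-rotation, certificate B^2 = 0. Key observation: B^2 = 0 is a conjugation invariant, so its sign decides the class regardless of the surface form of B.


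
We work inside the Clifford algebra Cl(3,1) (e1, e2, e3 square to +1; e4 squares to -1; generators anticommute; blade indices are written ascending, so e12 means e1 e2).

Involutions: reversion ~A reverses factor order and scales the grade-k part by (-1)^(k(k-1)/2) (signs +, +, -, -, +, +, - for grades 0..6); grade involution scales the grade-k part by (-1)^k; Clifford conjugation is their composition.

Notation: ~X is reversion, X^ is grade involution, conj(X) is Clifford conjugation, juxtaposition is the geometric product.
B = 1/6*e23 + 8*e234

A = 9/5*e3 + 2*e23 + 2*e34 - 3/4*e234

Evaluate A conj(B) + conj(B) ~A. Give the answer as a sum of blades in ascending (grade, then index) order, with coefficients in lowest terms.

first term: -17/3 + 163/10*e2 - 129/8*e4 - 211/15*e24
second term: 17/3 - 163/10*e2 + 129/8*e4 - 211/15*e24
Answer: -422/15*e24


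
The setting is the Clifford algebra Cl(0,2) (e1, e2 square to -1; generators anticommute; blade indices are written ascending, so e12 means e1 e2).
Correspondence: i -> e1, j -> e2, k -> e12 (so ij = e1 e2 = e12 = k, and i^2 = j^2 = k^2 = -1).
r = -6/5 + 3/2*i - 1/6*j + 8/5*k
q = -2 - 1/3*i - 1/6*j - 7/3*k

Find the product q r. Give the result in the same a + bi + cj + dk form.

In blades: q = -2 - 1/3*e1 - 1/6*e2 - 7/3*e12, r = -6/5 + 3/2*e1 - 1/6*e2 + 8/5*e12.
Distribute q over r term by term (generator squares from the signature, products reordered to ascending indices): (-2)*r = 12/5 - 3*e1 + 1/3*e2 - 16/5*e12; (-1/3*e1)*r = 1/2 + 2/5*e1 + 8/15*e2 + 1/18*e12; (-1/6*e2)*r = -1/36 - 4/15*e1 + 1/5*e2 + 1/4*e12; (-7/3*e12)*r = 56/15 - 7/18*e1 - 7/2*e2 + 14/5*e12.
Sum: 1189/180 - 293/90*e1 - 73/30*e2 - 17/180*e12; translating back through the correspondence:
Answer: 1189/180 - 293/90*i - 73/30*j - 17/180*k


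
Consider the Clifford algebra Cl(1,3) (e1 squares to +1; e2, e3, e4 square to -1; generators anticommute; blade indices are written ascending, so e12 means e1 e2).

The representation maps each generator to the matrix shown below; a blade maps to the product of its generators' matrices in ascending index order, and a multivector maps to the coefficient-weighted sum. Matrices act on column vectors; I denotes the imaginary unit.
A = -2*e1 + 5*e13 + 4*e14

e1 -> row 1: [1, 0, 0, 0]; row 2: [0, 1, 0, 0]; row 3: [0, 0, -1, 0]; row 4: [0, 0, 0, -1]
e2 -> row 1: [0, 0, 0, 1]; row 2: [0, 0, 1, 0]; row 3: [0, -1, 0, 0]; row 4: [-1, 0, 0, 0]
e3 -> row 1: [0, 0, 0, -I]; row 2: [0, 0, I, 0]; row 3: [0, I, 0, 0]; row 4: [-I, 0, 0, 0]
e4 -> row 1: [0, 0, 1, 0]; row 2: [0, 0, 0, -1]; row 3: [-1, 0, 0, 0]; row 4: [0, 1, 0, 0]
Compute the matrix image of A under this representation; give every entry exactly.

Bivector images (products of the table entries): rho(e13) = rho(e1)rho(e3) = row 1: [0, 0, 0, -I]; row 2: [0, 0, I, 0]; row 3: [0, -I, 0, 0]; row 4: [I, 0, 0, 0]; rho(e14) = rho(e1)rho(e4) = row 1: [0, 0, 1, 0]; row 2: [0, 0, 0, -1]; row 3: [1, 0, 0, 0]; row 4: [0, -1, 0, 0].
M = (-2)*rho(e1) + (5)*rho(e13) + (4)*rho(e14), summed entrywise:
Answer: row 1: [-2, 0, 4, -5*I]; row 2: [0, -2, 5*I, -4]; row 3: [4, -5*I, 2, 0]; row 4: [5*I, -4, 0, 2]


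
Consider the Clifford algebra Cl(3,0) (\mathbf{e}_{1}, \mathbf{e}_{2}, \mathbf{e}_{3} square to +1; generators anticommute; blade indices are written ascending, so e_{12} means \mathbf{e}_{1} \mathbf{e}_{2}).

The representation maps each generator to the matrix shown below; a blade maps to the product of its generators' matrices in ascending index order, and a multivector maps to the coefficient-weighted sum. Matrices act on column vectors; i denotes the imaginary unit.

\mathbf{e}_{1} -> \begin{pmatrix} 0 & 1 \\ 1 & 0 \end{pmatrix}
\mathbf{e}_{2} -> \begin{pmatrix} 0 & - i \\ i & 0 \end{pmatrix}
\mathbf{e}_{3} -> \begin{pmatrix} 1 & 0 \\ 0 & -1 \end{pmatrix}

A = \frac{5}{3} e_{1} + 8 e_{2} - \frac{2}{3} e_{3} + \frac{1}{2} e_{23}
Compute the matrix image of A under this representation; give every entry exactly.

Bivector images (products of the table entries): rho(e_{23}) = rho(\mathbf{e}_{2})rho(\mathbf{e}_{3}) = \begin{pmatrix} 0 & i \\ i & 0 \end{pmatrix}.
M = (\frac{5}{3})*rho(e_{1}) + (8)*rho(e_{2}) + (-\frac{2}{3})*rho(e_{3}) + (\frac{1}{2})*rho(e_{23}), summed entrywise:
Answer: \begin{pmatrix} - \frac{2}{3} & \frac{5}{3} - \frac{15 i}{2} \\ \frac{5}{3} + \frac{17 i}{2} & \frac{2}{3} \end{pmatrix}


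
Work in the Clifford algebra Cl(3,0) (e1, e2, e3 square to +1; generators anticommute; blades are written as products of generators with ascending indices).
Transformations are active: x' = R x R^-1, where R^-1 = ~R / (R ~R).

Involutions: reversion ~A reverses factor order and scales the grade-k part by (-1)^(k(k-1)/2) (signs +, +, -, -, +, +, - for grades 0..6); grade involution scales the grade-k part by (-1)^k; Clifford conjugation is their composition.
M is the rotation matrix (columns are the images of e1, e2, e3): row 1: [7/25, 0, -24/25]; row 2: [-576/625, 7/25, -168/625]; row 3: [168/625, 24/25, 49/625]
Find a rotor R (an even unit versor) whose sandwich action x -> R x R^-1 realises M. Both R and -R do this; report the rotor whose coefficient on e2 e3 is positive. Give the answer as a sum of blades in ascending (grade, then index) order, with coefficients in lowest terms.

Method: write R = a + b12*e1 e2 + b13*e1 e3 + b23*e2 e3 with a^2 + b12^2 + b13^2 + b23^2 = 1 (so R^-1 = ~R). Expanding the columns R e_j ~R gives tr M = 4a^2 - 1 and, from the antisymmetric part, M21 - M12 = -4a*b12, M13 - M31 = 4a*b13, M32 - M23 = -4a*b23.
Here tr M = 399/625, so a^2 = (1 + tr M)/4 = 256/625 and a = ±16/25. Taking a = 16/25: M21 - M12 = -576/625, M13 - M31 = -768/625, M32 - M23 = 768/625, giving b12 = 9/25, b13 = -12/25, b23 = -12/25, i.e. R = 16/25 + 9/25*e1 e2 - 12/25*e1 e3 - 12/25*e2 e3.
Its e2 e3 coefficient is negative, so report the other preimage -R.
Answer: -16/25 - 9/25*e1 e2 + 12/25*e1 e3 + 12/25*e2 e3. Why the constraint matters: R and -R act identically through the sandwich — M has trace 399/625 either way — so only the sign condition on e2 e3 picks one of the two preimages.


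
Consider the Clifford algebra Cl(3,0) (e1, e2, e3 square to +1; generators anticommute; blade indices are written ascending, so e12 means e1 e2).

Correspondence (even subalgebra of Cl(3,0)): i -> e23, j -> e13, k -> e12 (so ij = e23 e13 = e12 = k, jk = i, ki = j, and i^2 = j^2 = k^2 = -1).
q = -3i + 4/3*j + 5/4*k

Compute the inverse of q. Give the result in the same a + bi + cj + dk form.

In blades: q = 5/4*e12 + 4/3*e13 - 3*e23.
With qbar = -5/4*e12 - 4/3*e13 + 3*e23 (scalar fixed, mapped units negated), q qbar = 1777/144 (the sum of squared coefficients), so q^-1 = qbar / (1777/144) = -180/1777*e12 - 192/1777*e13 + 432/1777*e23; translating back:
Answer: 432/1777*i - 192/1777*j - 180/1777*k


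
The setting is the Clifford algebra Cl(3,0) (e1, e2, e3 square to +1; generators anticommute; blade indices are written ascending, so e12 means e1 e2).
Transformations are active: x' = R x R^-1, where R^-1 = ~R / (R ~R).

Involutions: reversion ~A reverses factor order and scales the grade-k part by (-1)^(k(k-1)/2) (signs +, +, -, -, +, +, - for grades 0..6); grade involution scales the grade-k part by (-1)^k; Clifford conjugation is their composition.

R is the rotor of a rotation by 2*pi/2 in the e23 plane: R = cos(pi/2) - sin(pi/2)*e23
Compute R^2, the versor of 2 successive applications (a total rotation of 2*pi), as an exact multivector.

Rotor phase runs at HALF the rotation angle; powers of one rotor simply add phase, so after 2 steps in e23 the phase is 2*pi/2 = pi and R^2 = cos(pi) - sin(pi)*e23.
cos(pi) = -1 and sin(pi) = 0, so R^2 = -1. The total rotation 2*pi is 1 full turn, so every vector returns to itself, yet the rotor is -1, on the OTHER sheet of the double cover (an odd number of 2*pi turns).
Answer: -1


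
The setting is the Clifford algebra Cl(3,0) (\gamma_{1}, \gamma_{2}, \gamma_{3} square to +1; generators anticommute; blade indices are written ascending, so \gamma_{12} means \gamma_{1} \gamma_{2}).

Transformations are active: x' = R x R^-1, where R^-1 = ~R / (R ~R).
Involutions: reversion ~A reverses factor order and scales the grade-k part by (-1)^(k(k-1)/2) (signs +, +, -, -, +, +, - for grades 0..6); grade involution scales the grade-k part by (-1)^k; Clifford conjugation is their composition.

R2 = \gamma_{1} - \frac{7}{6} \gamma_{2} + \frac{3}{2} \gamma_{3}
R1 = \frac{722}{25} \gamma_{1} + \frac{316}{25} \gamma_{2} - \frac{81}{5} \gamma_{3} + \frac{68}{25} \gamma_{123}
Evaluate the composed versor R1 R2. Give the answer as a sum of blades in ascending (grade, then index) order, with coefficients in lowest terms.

Distribute over the terms of R2 (each basis-blade product reordered to ascending indices, repeated generators contracted through their squares):
R1 (\gamma_{1}) = \frac{722}{25} - \frac{316}{25} \gamma_{12} + \frac{81}{5} \gamma_{13} + \frac{68}{25} \gamma_{23}
R1 (-\frac{7}{6} \gamma_{2}) = -\frac{1106}{75} - \frac{2527}{75} \gamma_{12} + \frac{238}{75} \gamma_{13} - \frac{189}{10} \gamma_{23}
R1 (\frac{3}{2} \gamma_{3}) = -\frac{243}{10} + \frac{102}{25} \gamma_{12} + \frac{1083}{25} \gamma_{13} + \frac{474}{25} \gamma_{23}
Summing the partial products and collecting blades:
Answer: -\frac{61}{6} - \frac{3169}{75} \gamma_{12} + \frac{4702}{75} \gamma_{13} + \frac{139}{50} \gamma_{23}


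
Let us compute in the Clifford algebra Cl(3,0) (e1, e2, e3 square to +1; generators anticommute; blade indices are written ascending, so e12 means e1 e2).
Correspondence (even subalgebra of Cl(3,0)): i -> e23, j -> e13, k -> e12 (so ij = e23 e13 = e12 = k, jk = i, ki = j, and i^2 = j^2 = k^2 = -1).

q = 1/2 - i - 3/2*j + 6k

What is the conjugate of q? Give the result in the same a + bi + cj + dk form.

In blades: q = 1/2 + 6*e12 - 3/2*e13 - e23.
Quaternion conjugation is reversion on the even subalgebra: the scalar is fixed and every grade-2 blade flips sign, giving 1/2 - 6*e12 + 3/2*e13 + e23; translating back:
Answer: 1/2 + i + 3/2*j - 6k


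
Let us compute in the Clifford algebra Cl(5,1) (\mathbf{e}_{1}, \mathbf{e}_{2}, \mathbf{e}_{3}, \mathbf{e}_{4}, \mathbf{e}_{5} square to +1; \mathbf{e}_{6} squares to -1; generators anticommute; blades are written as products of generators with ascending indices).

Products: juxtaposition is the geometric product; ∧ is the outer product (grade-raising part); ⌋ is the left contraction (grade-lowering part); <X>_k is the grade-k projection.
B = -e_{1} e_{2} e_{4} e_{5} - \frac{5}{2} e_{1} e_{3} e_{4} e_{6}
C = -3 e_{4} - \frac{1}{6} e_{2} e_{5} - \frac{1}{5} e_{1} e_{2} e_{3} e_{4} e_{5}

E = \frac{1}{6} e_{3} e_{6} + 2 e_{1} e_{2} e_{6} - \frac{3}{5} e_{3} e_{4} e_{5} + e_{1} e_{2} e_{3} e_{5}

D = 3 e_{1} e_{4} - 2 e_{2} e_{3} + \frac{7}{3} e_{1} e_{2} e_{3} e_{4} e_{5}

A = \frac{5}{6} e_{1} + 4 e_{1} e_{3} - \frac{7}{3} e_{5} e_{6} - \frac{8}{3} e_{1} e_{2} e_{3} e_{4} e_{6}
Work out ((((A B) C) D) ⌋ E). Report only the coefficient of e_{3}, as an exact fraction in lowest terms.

step 1: \frac{20}{3} e_{2} + 10 e_{4} e_{6} - \frac{5}{6} e_{2} e_{4} e_{5} - \frac{25}{12} e_{3} e_{4} e_{6} - \frac{8}{3} e_{3} e_{5} e_{6} - \frac{7}{3} e_{1} e_{2} e_{4} e_{6} - \frac{35}{6} e_{1} e_{3} e_{4} e_{5} - 4 e_{2} e_{3} e_{4} e_{5}
step 2: \frac{4}{5} e_{1} - \frac{7}{6} e_{2} + \frac{5}{36} e_{4} - \frac{10}{9} e_{5} + 30 e_{6} + \frac{1}{6} e_{1} e_{3} - 20 e_{2} e_{4} - \frac{5}{2} e_{2} e_{5} - \frac{2}{3} e_{3} e_{4} - \frac{25}{4} e_{3} e_{6} - 7 e_{1} e_{2} e_{6} - \frac{35}{2} e_{1} e_{3} e_{5} - 12 e_{2} e_{3} e_{5} + \frac{4}{9} e_{2} e_{3} e_{6} - \frac{7}{15} e_{3} e_{5} e_{6} - \frac{35}{36} e_{1} e_{2} e_{3} e_{4} - \frac{8}{15} e_{1} e_{2} e_{4} e_{6} + \frac{5}{12} e_{1} e_{2} e_{5} e_{6} + \frac{4}{3} e_{1} e_{3} e_{4} e_{5} - \frac{7}{18} e_{1} e_{4} e_{5} e_{6} + \frac{5}{3} e_{2} e_{4} e_{5} e_{6} + 8 e_{3} e_{4} e_{5} e_{6} - 2 e_{1} e_{2} e_{3} e_{5} e_{6} + \frac{25}{72} e_{2} e_{3} e_{4} e_{5} e_{6}
step 3: -\frac{5}{12} e_{1} - \frac{28}{9} e_{2} + \frac{7}{3} e_{3} + \frac{12}{5} e_{4} - \frac{2837}{108} e_{5} + \frac{8}{9} e_{6} - \frac{179}{3} e_{1} e_{2} - 2 e_{1} e_{3} + \frac{469}{18} e_{1} e_{4} - \frac{175}{216} e_{1} e_{6} + \frac{35}{12} e_{2} e_{3} - \frac{253}{6} e_{2} e_{4} - \frac{141}{10} e_{2} e_{6} + \frac{79}{2} e_{3} e_{4} + 9 e_{3} e_{5} - \frac{14}{3} e_{4} e_{6} + \frac{7}{6} e_{5} e_{6} - \frac{8}{5} e_{1} e_{2} e_{3} + \frac{7}{2} e_{1} e_{2} e_{4} - \frac{301}{9} e_{1} e_{2} e_{5} + \frac{56}{3} e_{1} e_{2} e_{6} + \frac{35}{6} e_{1} e_{3} e_{4} - \frac{140}{3} e_{1} e_{3} e_{5} + \frac{91}{9} e_{1} e_{3} e_{6} - \frac{10}{3} e_{1} e_{4} e_{5} + 90 e_{1} e_{4} e_{6} - 4 e_{1} e_{5} e_{6} - \frac{5}{18} e_{2} e_{3} e_{4} + \frac{20}{9} e_{2} e_{3} e_{5} - \frac{3289}{54} e_{2} e_{3} e_{6} + \frac{7}{18} e_{2} e_{4} e_{5} + 21 e_{2} e_{4} e_{6} - \frac{14}{15} e_{2} e_{5} e_{6} + \frac{105}{2} e_{3} e_{4} e_{5} + \frac{35}{36} e_{3} e_{4} e_{6} + \frac{56}{45} e_{3} e_{5} e_{6} + \frac{25}{36} e_{4} e_{5} e_{6} - \frac{70}{27} e_{1} e_{2} e_{3} e_{4} - \frac{35}{108} e_{1} e_{2} e_{3} e_{5} + \frac{61}{6} e_{1} e_{2} e_{4} e_{5} + \frac{49}{45} e_{1} e_{2} e_{4} e_{6} + 5 e_{1} e_{2} e_{5} e_{6} + \frac{49}{18} e_{1} e_{3} e_{4} e_{5} + \frac{1189}{60} e_{1} e_{3} e_{4} e_{6} + \frac{139}{6} e_{1} e_{3} e_{5} e_{6} + \frac{28}{27} e_{1} e_{4} e_{5} e_{6} + \frac{28}{15} e_{2} e_{3} e_{4} e_{5} + \frac{59}{4} e_{2} e_{4} e_{5} e_{6} - \frac{59}{3} e_{3} e_{4} e_{5} e_{6} - 36 e_{1} e_{2} e_{3} e_{4} e_{5} + \frac{4}{3} e_{1} e_{2} e_{3} e_{4} e_{6} - \frac{25}{24} e_{1} e_{2} e_{3} e_{5} e_{6} + \frac{175}{12} e_{1} e_{2} e_{4} e_{5} e_{6} + \frac{7}{5} e_{1} e_{3} e_{4} e_{5} e_{6} - 6 e_{2} e_{3} e_{4} e_{5} e_{6} - \frac{623}{9} e_{1} e_{2} e_{3} e_{4} e_{5} e_{6}
step 4: \frac{7399}{108} - \frac{1169}{45} e_{1} + \frac{5215}{108} e_{2} - \frac{899}{27} e_{3} - \frac{27}{5} e_{4} + \frac{253}{10} e_{5} + \frac{2155}{18} e_{6} - \frac{97}{9} e_{1} e_{2} - \frac{35}{12} e_{1} e_{5} + \frac{56}{9} e_{1} e_{6} - 2 e_{2} e_{5} - \frac{5}{6} e_{2} e_{6} + \frac{2837}{180} e_{3} e_{4} + \frac{4583}{75} e_{3} e_{5} - \frac{7}{5} e_{4} e_{5} + \frac{2837}{108} e_{1} e_{2} e_{3} + \frac{7}{3} e_{1} e_{2} e_{5} + \frac{28}{9} e_{1} e_{3} e_{5} - \frac{5}{12} e_{2} e_{3} e_{5}
Answer: -\frac{899}{27}


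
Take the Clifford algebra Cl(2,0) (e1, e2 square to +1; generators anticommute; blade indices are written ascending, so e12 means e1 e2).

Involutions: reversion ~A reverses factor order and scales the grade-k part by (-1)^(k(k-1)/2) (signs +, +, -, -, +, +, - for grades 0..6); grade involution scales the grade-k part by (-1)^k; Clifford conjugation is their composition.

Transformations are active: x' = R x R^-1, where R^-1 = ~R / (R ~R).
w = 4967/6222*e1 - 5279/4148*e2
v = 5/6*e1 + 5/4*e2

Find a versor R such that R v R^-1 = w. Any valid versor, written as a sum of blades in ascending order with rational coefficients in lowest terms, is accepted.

A norm check does it: q(v) = q(w) = 325/144, hence R = v + w = 1692/1037*e1 - 47/2074*e2 realises the map — parallel part kept, (v - w)/2 negated, v carried to w.
Answer: 1692/1037*e1 - 47/2074*e2
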